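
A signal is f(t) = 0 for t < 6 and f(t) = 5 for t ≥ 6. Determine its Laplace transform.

f(t) = 5·u(t-6). L{u(t-6)} = e^(-6s)/s, so L{f(t)} = 5·e^(-6s)/s

Final answer: 5·e^(-6s)/s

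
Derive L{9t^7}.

L{t^n} = n!/s^(n+1). So L{9t^7} = 9·7!/s^8 = 45360/s^8

Final answer: 45360/s^8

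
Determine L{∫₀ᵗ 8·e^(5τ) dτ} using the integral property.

L{∫₀ᵗ f(τ)dτ} = F(s)/s with F(s) = 8/(s-5), so L{∫₀ᵗ 8·e^(5τ) dτ} = 8/(s(s-5))

Final answer: 8/(s(s-5))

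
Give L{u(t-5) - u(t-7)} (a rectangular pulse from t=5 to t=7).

L{u(t-a)} = e^(-as)/s. L{u(t-5) - u(t-7)} = (e^(-5s) - e^(-7s))/s

Final answer: (e^(-5s) - e^(-7s))/s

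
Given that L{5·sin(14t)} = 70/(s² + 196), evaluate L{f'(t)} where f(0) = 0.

L{f'(t)} = s·F(s) - f(0) = s·70/(s² + 196) - 0 = 70s/(s² + 196)

Final answer: 70s/(s² + 196)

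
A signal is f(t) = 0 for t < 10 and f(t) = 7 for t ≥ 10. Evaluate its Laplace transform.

f(t) = 7·u(t-10). L{u(t-10)} = e^(-10s)/s, so L{f(t)} = 7·e^(-10s)/s

Final answer: 7·e^(-10s)/s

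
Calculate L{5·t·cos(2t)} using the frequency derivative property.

L{cos(2t)} = s/(s² + 4). Derivative: d/ds[s/(s² + 4)] = [(s² + 4) - s·2s]/(s² + 4)² = (4 - s²)/(s² + 4)². So L{t·cos(2t)} = -F'(s) = (s² - 4)/(s² + 4)². Then L{5·t·cos(2t)} = 5·(s² - 4)/(s² + 4)²

Final answer: 5·(s² - 4)/(s² + 4)²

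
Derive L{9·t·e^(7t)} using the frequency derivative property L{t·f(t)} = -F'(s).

L{e^(7t)} = 1/(s-7). By frequency derivative: L{t·e^(7t)} = -d/ds[1/(s-7)] = -(-1)/(s-7)² = 1/(s-7)². Then L{9·t·e^(7t)} = 9·1/(s-7)² = 9/(s-7)²

Final answer: 9/(s-7)²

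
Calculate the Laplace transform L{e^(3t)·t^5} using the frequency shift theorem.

L{e^(at)·t^n} = n!/(s-a)^(n+1), so L{e^(3t)·t^5} = 120/(s-3)^6

Final answer: 120/(s-3)^6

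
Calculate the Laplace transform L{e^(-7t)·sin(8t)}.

L{e^(at)·sin(ωt)} = ω/((s-a)² + ω²), so L{e^(-7t)·sin(8t)} = 8/((s+7)² + 64)

Final answer: 8/((s+7)² + 64)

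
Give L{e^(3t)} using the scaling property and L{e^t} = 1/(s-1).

Using L{f(at)} = (1/a)F(s/a) with a=3 and f(t) = e^t: L{e^(3t)} = (1/3) · 1/((s/3)-1) = (1/3) · 3/(s-3) = 1/(s-3)

Final answer: 1/(s-3)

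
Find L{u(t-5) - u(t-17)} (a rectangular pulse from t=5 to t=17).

L{u(t-a)} = e^(-as)/s. L{u(t-5) - u(t-17)} = (e^(-5s) - e^(-17s))/s

Final answer: (e^(-5s) - e^(-17s))/s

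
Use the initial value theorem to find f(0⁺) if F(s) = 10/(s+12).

f(0⁺) = lim_{s→∞} s·10/(s+12) = lim_{s→∞} 10s/(s+12) = 10

Final answer: 10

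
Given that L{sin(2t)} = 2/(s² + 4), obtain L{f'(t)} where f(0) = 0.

L{f'(t)} = s·F(s) - f(0) = s·2/(s² + 4) - 0 = 2s/(s² + 4)

Final answer: 2s/(s² + 4)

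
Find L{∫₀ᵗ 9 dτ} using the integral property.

L{∫₀ᵗ f(τ)dτ} = F(s)/s with f(t) = 9. F(s) = 9/s, so L{∫₀ᵗ 9 dτ} = (9/s)/s = 9/s². (Check: ∫₀ᵗ 9 dτ = 9t.)

Final answer: 9/s²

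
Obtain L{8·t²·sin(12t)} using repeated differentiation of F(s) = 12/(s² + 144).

F(s) = 12/(s² + 144). F'(s) = -24s/(s² + 144)². F''(s) = -24(144 - 3s²)/(s² + 144)³ = (72s² - 3456)/(s² + 144)³. So L{t²·sin(12t)} = (-1)² F''(s) = (72s² - 3456)/(s² + 144)³. Then L{8·t²·sin(12t)} = 8·(72s² - 3456)/(s² + 144)³ = (576s² - 27648)/(s² + 144)³

Final answer: (576s² - 27648)/(s² + 144)³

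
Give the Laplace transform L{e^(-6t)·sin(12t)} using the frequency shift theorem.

Frequency shift: L{e^(at)f(t)} = F(s-a). L{e^(-6t)·sin(12t)} = 12/((s+6)² + 144)

Final answer: 12/((s+6)² + 144)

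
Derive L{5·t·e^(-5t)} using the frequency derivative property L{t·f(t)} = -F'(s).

L{e^(-5t)} = 1/(s+5). By frequency derivative: L{t·e^(-5t)} = -d/ds[1/(s+5)] = -(-1)/(s+5)² = 1/(s+5)². Then L{5·t·e^(-5t)} = 5·1/(s+5)² = 5/(s+5)²

Final answer: 5/(s+5)²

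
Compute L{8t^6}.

L{t^n} = n!/s^(n+1). So L{8t^6} = 8·6!/s^7 = 5760/s^7

Final answer: 5760/s^7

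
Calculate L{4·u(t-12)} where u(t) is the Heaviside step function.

L{u(t-a)} = e^(-as)/s. Here a=12, so L{u(t-12)} = e^(-12s)/s, and L{4·u(t-12)} = 4·e^(-12s)/s

Final answer: 4·e^(-12s)/s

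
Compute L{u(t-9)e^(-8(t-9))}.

u(t-a)f(t-a) with f(t)=e^(-8t). L{e^(-8t)} = 1/(s+8). By time shift: e^(-9s)/(s+8)

Final answer: e^(-9s)/(s+8)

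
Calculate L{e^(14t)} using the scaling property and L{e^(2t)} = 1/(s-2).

Using L{f(at)} = (1/a)F(s/a) with a=7 and f(t) = e^(2t): L{e^(14t)} = (1/7) · 1/((s/7)-2) = (1/7) · 7/(s-14) = 1/(s-14)

Final answer: 1/(s-14)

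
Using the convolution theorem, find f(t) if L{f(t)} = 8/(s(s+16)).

8/(s(s+16)) = (8/s)·(1/(s+16)) = L{8}·L{e^(-16t)}. By convolution, f(t) = 8*e^(-16t) = ∫₀ᵗ 8·e^(-16τ) dτ = 8·(1 - e^(-16t))/16

Final answer: 8·(1 - e^(-16t))/16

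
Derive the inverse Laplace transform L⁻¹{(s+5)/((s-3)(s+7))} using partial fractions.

Using partial fractions, f(t) = (8e^(3t) + 2e^(-7t))/10

Final answer: (8e^(3t) + 2e^(-7t))/10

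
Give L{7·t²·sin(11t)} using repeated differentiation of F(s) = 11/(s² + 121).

F(s) = 11/(s² + 121). F'(s) = -22s/(s² + 121)². F''(s) = -22(121 - 3s²)/(s² + 121)³ = (66s² - 2662)/(s² + 121)³. So L{t²·sin(11t)} = (-1)² F''(s) = (66s² - 2662)/(s² + 121)³. Then L{7·t²·sin(11t)} = 7·(66s² - 2662)/(s² + 121)³ = (462s² - 18634)/(s² + 121)³

Final answer: (462s² - 18634)/(s² + 121)³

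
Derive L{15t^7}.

L{t^n} = n!/s^(n+1). So L{15t^7} = 15·7!/s^8 = 75600/s^8

Final answer: 75600/s^8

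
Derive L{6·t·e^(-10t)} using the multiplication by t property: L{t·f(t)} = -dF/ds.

Using L{t^n·e^(at)} = n!/(s-a)^(n+1), L{t·e^(-10t)} = 1/(s+10)^2, so L{6·t·e^(-10t)} = 6·1/(s+10)^2 = 6/(s+10)^2

Final answer: 6/(s+10)^2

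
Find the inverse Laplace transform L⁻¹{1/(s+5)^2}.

L⁻¹{n!/(s-a)^(n+1)} = t^n·e^(at), so L⁻¹{1/(s+5)^2} = t·e^(-5t)

Final answer: t·e^(-5t)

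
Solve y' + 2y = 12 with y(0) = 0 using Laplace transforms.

sY + 2Y = 12/s. Y = 12/(s(s+2)). Partial fractions: Y = 6/s - 6/(s+2)

Final answer: y(t) = 6(1 - e^(-2t))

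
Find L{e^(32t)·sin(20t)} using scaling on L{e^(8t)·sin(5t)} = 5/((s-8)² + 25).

Scaling with a=4: L{e^(32t)·sin(20t)} = (1/4) · 5/((s/4-8)² + 25). Simplifying: 20/((s-32)² + 400)

Final answer: 20/((s-32)² + 400)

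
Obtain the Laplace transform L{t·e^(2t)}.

L{t^n·e^(at)} = n!/(s-a)^(n+1), so L{t·e^(2t)} = 1/(s-2)^2

Final answer: 1/(s-2)^2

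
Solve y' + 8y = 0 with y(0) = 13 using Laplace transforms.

L{y'} + 8L{y} = 0. sY - 13 + 8Y = 0. Y(s+8) = 13. Y = 13/(s+8)

Final answer: y(t) = 13e^(-8t)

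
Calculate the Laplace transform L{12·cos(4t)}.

L{cos(ωt)} = s/(s² + ω²), so L{cos(4t)} = s/(s² + 16). Then L{12·cos(4t)} = 12·s/(s² + 16) = 12s/(s² + 16)

Final answer: 12s/(s² + 16)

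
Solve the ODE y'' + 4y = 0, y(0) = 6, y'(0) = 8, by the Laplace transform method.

L{y''} + 4L{y} = 0. s²Y - 6s - 8 + 4Y = 0. Y(s² + 4) = 6s + 8. Y = (6s + 8)/(s² + 4). Inverting: y(t) = 6cos(2t) + 4sin(2t)

Final answer: y(t) = 6cos(2t) + 4sin(2t)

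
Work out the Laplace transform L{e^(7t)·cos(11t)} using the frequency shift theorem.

Frequency shift: L{e^(at)f(t)} = F(s-a). L{e^(7t)·cos(11t)} = (s-7)/((s-7)² + 121)

Final answer: (s-7)/((s-7)² + 121)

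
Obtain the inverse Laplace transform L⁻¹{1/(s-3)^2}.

L⁻¹{n!/(s-a)^(n+1)} = t^n·e^(at), so L⁻¹{1/(s-3)^2} = t·e^(3t)

Final answer: t·e^(3t)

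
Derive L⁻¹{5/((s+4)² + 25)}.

Form: b/((s-a)² + b²) → e^(at)sin(bt). With a=-4, b=5

Final answer: e^(-4t)·sin(5t)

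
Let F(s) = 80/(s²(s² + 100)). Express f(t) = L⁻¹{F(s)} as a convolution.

80/(s²(s² + 100)) = (1/s²)·(80/(s² + 100)) = L{t}·L{8·sin(10t)}. So f(t) = t*(8·sin(10t)) = ∫₀ᵗ 8τ·sin(10(t-τ)) dτ

Final answer: ∫₀ᵗ 8τ·sin(10(t-τ)) dτ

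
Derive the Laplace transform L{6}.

L{6} = 6 · L{1} = 6/s

Final answer: 6/s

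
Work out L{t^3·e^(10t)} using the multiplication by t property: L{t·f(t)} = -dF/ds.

Using L{t^n·e^(at)} = n!/(s-a)^(n+1), L{t^3·e^(10t)} = 6/(s-10)^4

Final answer: 6/(s-10)^4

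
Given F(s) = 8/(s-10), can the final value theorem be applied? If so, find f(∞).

sF(s) = 8s/(s-10) has a pole at s = 10 in the right half-plane. Theorem does NOT apply (unstable system; f(t) = 8·e^(10t) grows without bound).

Final answer: Not applicable (unstable)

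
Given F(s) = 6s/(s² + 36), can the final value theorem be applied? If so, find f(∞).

The final value theorem requires all poles of sF(s) in the left half-plane. sF(s) = 6s²/(s² + 36) has poles at s = ±6i (imaginary axis). Theorem does NOT apply (oscillatory system).

Final answer: Not applicable (oscillatory)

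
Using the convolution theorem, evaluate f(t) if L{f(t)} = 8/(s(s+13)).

8/(s(s+13)) = (8/s)·(1/(s+13)) = L{8}·L{e^(-13t)}. By convolution, f(t) = 8*e^(-13t) = ∫₀ᵗ 8·e^(-13τ) dτ = 8·(1 - e^(-13t))/13

Final answer: 8·(1 - e^(-13t))/13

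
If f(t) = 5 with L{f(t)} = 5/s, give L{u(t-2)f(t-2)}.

Time shift theorem: L{u(t-a)f(t-a)} = e^(-as)F(s). Here a=2, F(s) = 5/s, so L{u(t-2)f(t-2)} = e^(-2s)·5/s

Final answer: e^(-2s)·5/s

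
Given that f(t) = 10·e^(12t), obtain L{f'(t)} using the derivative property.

f(0) = 10, F(s) = 10/(s-12). L{f'(t)} = s·F(s) - f(0) = 10s/(s-12) - 10 = (10s - 10(s-12))/(s-12) = 120/(s-12)

Final answer: 120/(s-12)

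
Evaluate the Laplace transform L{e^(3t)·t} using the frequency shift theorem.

L{e^(at)·t^n} = n!/(s-a)^(n+1), so L{e^(3t)·t} = 1/(s-3)^2

Final answer: 1/(s-3)^2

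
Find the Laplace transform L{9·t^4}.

L{t^n} = n!/s^(n+1), so L{t^4} = 24/s^5. Then L{9·t^4} = 9·24/s^5 = 216/s^5

Final answer: 216/s^5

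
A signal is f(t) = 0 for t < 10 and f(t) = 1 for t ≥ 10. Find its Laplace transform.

f(t) = u(t-10). L{u(t-10)} = e^(-10s)/s, so L{f(t)} = e^(-10s)/s

Final answer: e^(-10s)/s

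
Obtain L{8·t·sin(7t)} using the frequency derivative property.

L{sin(7t)} = 7/(s² + 49). By L{t·f(t)} = -F'(s): -d/ds[7/(s² + 49)] = -(7)·(-2s)/(s² + 49)² = 14s/(s² + 49)². Then L{8·t·sin(7t)} = 8·14s/(s² + 49)² = 112s/(s² + 49)²

Final answer: 112s/(s² + 49)²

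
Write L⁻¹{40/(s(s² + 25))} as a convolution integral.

40/(s(s² + 25)) = (1/s)·(40/(s² + 25)) = L{1}·L{8·sin(5t)}. So f(t) = 1*(8·sin(5t)) = ∫₀ᵗ 8·sin(5τ) dτ

Final answer: ∫₀ᵗ 8·sin(5τ) dτ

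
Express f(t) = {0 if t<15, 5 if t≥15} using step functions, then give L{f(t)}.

f(t) = 5·u(t-15). L{u(t-15)} = e^(-15s)/s, so L{f(t)} = 5·e^(-15s)/s

Final answer: 5·e^(-15s)/s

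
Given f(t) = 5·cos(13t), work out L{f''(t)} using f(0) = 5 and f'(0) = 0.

F(s) = 5s/(s² + 169). L{f''(t)} = s²F(s) - sf(0) - f'(0) = 5s³/(s² + 169) - 5s = (5s³ - 5s(s² + 169))/(s² + 169) = -845s/(s² + 169)

Final answer: -845s/(s² + 169)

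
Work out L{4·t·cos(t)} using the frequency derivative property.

L{cos(t)} = s/(s² + 1). Derivative: d/ds[s/(s² + 1)] = [(s² + 1) - s·2s]/(s² + 1)² = (1 - s²)/(s² + 1)². So L{t·cos(t)} = -F'(s) = (s² - 1)/(s² + 1)². Then L{4·t·cos(t)} = 4·(s² - 1)/(s² + 1)²

Final answer: 4·(s² - 1)/(s² + 1)²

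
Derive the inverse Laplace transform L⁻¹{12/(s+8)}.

L⁻¹{1/(s-a)} = e^(at), so L⁻¹{1/(s+8)} = e^(-8t), and L⁻¹{12/(s+8)} = 12·e^(-8t)

Final answer: 12·e^(-8t)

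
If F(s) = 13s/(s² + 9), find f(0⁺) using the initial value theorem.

f(0⁺) = lim_{s→∞} s·13s/(s² + 9) = lim_{s→∞} 13s²/(s² + 9) = 13

Final answer: 13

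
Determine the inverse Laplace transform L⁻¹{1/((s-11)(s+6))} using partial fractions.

Decompose: A/(s-11) + B/(s+6). A = 1/17, B = -1/17. f(t) = (e^(11t) - e^(-6t))/17

Final answer: (e^(11t) - e^(-6t))/17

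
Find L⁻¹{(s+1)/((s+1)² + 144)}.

Using frequency shift: L⁻¹{(s-a)/((s-a)² + b²)} = e^(at)cos(bt). Here a=-1, b=12

Final answer: e^(-t)·cos(12t)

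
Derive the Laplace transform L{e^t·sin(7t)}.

L{e^(at)·sin(ωt)} = ω/((s-a)² + ω²), so L{e^t·sin(7t)} = 7/((s-1)² + 49)

Final answer: 7/((s-1)² + 49)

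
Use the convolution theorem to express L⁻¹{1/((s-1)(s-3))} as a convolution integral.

1/((s-1)(s-3)) = (1/(s-1))·(1/(s-3)) = L{e^t}·L{e^(3t)}. So f(t) = e^t*e^(3t) = ∫₀ᵗ e^(τ)·e^(3(t-τ)) dτ

Final answer: ∫₀ᵗ e^(τ)·e^(3(t-τ)) dτ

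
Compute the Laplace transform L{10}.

L{10} = 10 · L{1} = 10/s

Final answer: 10/s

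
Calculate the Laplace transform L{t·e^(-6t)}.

L{t^n·e^(at)} = n!/(s-a)^(n+1), so L{t·e^(-6t)} = 1/(s+6)^2

Final answer: 1/(s+6)^2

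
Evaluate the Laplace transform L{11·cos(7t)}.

L{cos(ωt)} = s/(s² + ω²), so L{cos(7t)} = s/(s² + 49). Then L{11·cos(7t)} = 11·s/(s² + 49) = 11s/(s² + 49)

Final answer: 11s/(s² + 49)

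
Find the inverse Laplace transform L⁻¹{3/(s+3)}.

L⁻¹{1/(s-a)} = e^(at), so L⁻¹{1/(s+3)} = e^(-3t), and L⁻¹{3/(s+3)} = 3·e^(-3t)

Final answer: 3·e^(-3t)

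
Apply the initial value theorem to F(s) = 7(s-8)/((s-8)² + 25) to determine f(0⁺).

f(0⁺) = lim_{s→∞} sF(s) = lim_{s→∞} 7s(s-8)/((s-8)² + 25) = 7

Final answer: 7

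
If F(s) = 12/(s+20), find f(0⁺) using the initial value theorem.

f(0⁺) = lim_{s→∞} s·12/(s+20) = lim_{s→∞} 12s/(s+20) = 12

Final answer: 12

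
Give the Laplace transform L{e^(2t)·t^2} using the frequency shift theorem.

L{e^(at)·t^n} = n!/(s-a)^(n+1), so L{e^(2t)·t^2} = 2/(s-2)^3

Final answer: 2/(s-2)^3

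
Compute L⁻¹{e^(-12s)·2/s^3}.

L⁻¹{2/s^3} = t^2. By the time shift theorem, L⁻¹{e^(-as)F(s)} = u(t-a)f(t-a) with a=12, so L⁻¹{e^(-12s)·2/s^3} = u(t-12)·(t-12)^2

Final answer: u(t-12)·(t-12)^2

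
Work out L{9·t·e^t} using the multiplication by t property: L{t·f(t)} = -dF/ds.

Using L{t^n·e^(at)} = n!/(s-a)^(n+1), L{t·e^t} = 1/(s-1)^2, so L{9·t·e^t} = 9·1/(s-1)^2 = 9/(s-1)^2

Final answer: 9/(s-1)^2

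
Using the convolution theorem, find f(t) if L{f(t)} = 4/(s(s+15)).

4/(s(s+15)) = (4/s)·(1/(s+15)) = L{4}·L{e^(-15t)}. By convolution, f(t) = 4*e^(-15t) = ∫₀ᵗ 4·e^(-15τ) dτ = 4·(1 - e^(-15t))/15

Final answer: 4·(1 - e^(-15t))/15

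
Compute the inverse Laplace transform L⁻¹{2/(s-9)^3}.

L⁻¹{n!/(s-a)^(n+1)} = t^n·e^(at), so L⁻¹{2/(s-9)^3} = t^2·e^(9t)

Final answer: t^2·e^(9t)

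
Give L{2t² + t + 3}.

L{2t² + t + 3} = 2·2/s³ + 1/s² + 3/s = 4/s³ + 1/s² + 3/s

Final answer: 4/s³ + 1/s² + 3/s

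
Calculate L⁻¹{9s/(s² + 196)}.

This is the form c·s/(s² + a²) with a = 14, c = 9. L⁻¹ = 9·cos(14t)

Final answer: 9·cos(14t)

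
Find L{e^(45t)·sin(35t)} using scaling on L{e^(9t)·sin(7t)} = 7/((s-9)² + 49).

Scaling with a=5: L{e^(45t)·sin(35t)} = (1/5) · 7/((s/5-9)² + 49). Simplifying: 35/((s-45)² + 1225)

Final answer: 35/((s-45)² + 1225)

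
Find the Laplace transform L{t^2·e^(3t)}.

L{t^n·e^(at)} = n!/(s-a)^(n+1), so L{t^2·e^(3t)} = 2/(s-3)^3

Final answer: 2/(s-3)^3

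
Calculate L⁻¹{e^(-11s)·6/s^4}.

L⁻¹{6/s^4} = t^3. By the time shift theorem, L⁻¹{e^(-as)F(s)} = u(t-a)f(t-a) with a=11, so L⁻¹{e^(-11s)·6/s^4} = u(t-11)·(t-11)^3

Final answer: u(t-11)·(t-11)^3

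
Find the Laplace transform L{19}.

L{19} = 19 · L{1} = 19/s

Final answer: 19/s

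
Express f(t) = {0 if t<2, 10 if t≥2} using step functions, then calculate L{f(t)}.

f(t) = 10·u(t-2). L{u(t-2)} = e^(-2s)/s, so L{f(t)} = 10·e^(-2s)/s

Final answer: 10·e^(-2s)/s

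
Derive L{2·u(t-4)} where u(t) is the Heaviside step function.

L{u(t-a)} = e^(-as)/s. Here a=4, so L{u(t-4)} = e^(-4s)/s, and L{2·u(t-4)} = 2·e^(-4s)/s

Final answer: 2·e^(-4s)/s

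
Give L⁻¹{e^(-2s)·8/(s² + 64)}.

L⁻¹{8/(s² + 64)} = sin(8t). By the time shift theorem, L⁻¹{e^(-as)F(s)} = u(t-a)f(t-a) with a=2, so L⁻¹{e^(-2s)·8/(s² + 64)} = u(t-2)·sin(8(t-2))

Final answer: u(t-2)·sin(8(t-2))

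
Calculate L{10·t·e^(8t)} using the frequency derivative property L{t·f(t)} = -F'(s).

L{e^(8t)} = 1/(s-8). By frequency derivative: L{t·e^(8t)} = -d/ds[1/(s-8)] = -(-1)/(s-8)² = 1/(s-8)². Then L{10·t·e^(8t)} = 10·1/(s-8)² = 10/(s-8)²

Final answer: 10/(s-8)²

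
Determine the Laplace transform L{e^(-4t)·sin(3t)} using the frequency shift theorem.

Frequency shift: L{e^(at)f(t)} = F(s-a). L{e^(-4t)·sin(3t)} = 3/((s+4)² + 9)

Final answer: 3/((s+4)² + 9)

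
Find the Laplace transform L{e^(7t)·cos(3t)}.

L{e^(at)·cos(ωt)} = (s-a)/((s-a)² + ω²), so L{e^(7t)·cos(3t)} = (s-7)/((s-7)² + 9)

Final answer: (s-7)/((s-7)² + 9)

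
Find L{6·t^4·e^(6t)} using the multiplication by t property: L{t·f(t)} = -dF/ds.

Using L{t^n·e^(at)} = n!/(s-a)^(n+1), L{t^4·e^(6t)} = 24/(s-6)^5, so L{6·t^4·e^(6t)} = 6·24/(s-6)^5 = 144/(s-6)^5

Final answer: 144/(s-6)^5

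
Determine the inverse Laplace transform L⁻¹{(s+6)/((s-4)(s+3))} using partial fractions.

Using partial fractions, f(t) = (10e^(4t) - 3e^(-3t))/7

Final answer: (10e^(4t) - 3e^(-3t))/7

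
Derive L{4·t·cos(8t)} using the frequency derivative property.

L{cos(8t)} = s/(s² + 64). Derivative: d/ds[s/(s² + 64)] = [(s² + 64) - s·2s]/(s² + 64)² = (64 - s²)/(s² + 64)². So L{t·cos(8t)} = -F'(s) = (s² - 64)/(s² + 64)². Then L{4·t·cos(8t)} = 4·(s² - 64)/(s² + 64)²

Final answer: 4·(s² - 64)/(s² + 64)²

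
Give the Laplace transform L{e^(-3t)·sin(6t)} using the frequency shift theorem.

Frequency shift: L{e^(at)f(t)} = F(s-a). L{e^(-3t)·sin(6t)} = 6/((s+3)² + 36)

Final answer: 6/((s+3)² + 36)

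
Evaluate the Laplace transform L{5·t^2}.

L{t^n} = n!/s^(n+1), so L{t^2} = 2/s^3. Then L{5·t^2} = 5·2/s^3 = 10/s^3

Final answer: 10/s^3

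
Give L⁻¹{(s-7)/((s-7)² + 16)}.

Using frequency shift: L⁻¹{(s-a)/((s-a)² + b²)} = e^(at)cos(bt). Here a=7, b=4

Final answer: e^(7t)·cos(4t)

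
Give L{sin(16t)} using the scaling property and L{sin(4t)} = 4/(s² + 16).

Using L{f(at)} = (1/a)F(s/a) with a=4: L{sin(16t)} = (1/4) · 4/((s/4)² + 16) = (1/4) · 4·16/(s² + 256) = 16/(s² + 256)

Final answer: 16/(s² + 256)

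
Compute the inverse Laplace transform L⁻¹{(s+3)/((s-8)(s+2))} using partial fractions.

Using partial fractions, f(t) = (11e^(8t) - e^(-2t))/10

Final answer: (11e^(8t) - e^(-2t))/10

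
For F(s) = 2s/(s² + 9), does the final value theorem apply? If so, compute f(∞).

The final value theorem requires all poles of sF(s) in the left half-plane. sF(s) = 2s²/(s² + 9) has poles at s = ±3i (imaginary axis). Theorem does NOT apply (oscillatory system).

Final answer: Not applicable (oscillatory)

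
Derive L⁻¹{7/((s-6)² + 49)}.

Form: b/((s-a)² + b²) → e^(at)sin(bt). With a=6, b=7

Final answer: e^(6t)·sin(7t)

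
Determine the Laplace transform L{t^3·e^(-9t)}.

L{t^n·e^(at)} = n!/(s-a)^(n+1), so L{t^3·e^(-9t)} = 6/(s+9)^4

Final answer: 6/(s+9)^4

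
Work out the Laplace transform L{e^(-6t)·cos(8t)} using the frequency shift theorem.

Frequency shift: L{e^(at)f(t)} = F(s-a). L{e^(-6t)·cos(8t)} = (s+6)/((s+6)² + 64)

Final answer: (s+6)/((s+6)² + 64)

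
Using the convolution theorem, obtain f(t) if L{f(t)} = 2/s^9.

2/s^9 = (2/s)·(1/s^8) = L{2}·L{t^7/5040}. By convolution, f(t) = 2*t^7/5040 = ∫₀ᵗ 2·τ^7/5040 dτ = 2·t^8/40320

Final answer: 2·t^8/40320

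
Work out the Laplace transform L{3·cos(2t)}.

L{cos(ωt)} = s/(s² + ω²), so L{cos(2t)} = s/(s² + 4). Then L{3·cos(2t)} = 3·s/(s² + 4) = 3s/(s² + 4)

Final answer: 3s/(s² + 4)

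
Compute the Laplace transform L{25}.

L{25} = 25 · L{1} = 25/s

Final answer: 25/s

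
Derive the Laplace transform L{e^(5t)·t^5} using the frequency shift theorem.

L{e^(at)·t^n} = n!/(s-a)^(n+1), so L{e^(5t)·t^5} = 120/(s-5)^6

Final answer: 120/(s-5)^6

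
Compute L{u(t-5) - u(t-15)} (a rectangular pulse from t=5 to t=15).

L{u(t-a)} = e^(-as)/s. L{u(t-5) - u(t-15)} = (e^(-5s) - e^(-15s))/s

Final answer: (e^(-5s) - e^(-15s))/s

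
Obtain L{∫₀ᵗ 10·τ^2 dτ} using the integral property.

L{∫₀ᵗ f(τ)dτ} = F(s)/s with f(t) = 10t^2. F(s) = 20/s^3, so L{∫₀ᵗ 10·τ^2 dτ} = (20/s^3)/s = 20/s^4. (Check: ∫₀ᵗ 10·τ^2 dτ = 10t^3/3.)

Final answer: 20/s^4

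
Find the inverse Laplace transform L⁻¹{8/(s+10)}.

L⁻¹{1/(s-a)} = e^(at), so L⁻¹{1/(s+10)} = e^(-10t), and L⁻¹{8/(s+10)} = 8·e^(-10t)

Final answer: 8·e^(-10t)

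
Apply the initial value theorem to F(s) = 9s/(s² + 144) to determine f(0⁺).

f(0⁺) = lim_{s→∞} s·9s/(s² + 144) = lim_{s→∞} 9s²/(s² + 144) = 9

Final answer: 9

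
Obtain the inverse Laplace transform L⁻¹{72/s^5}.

L⁻¹{n!/s^(n+1)} = t^n with n=4. So L⁻¹{24/s^5} = t^4, and L⁻¹{72/s^5} = (72/24)·t^4 = 3·t^4

Final answer: 3·t^4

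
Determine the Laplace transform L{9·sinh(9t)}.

L{sinh(ωt)} = ω/(s² - ω²), so L{sinh(9t)} = 9/(s² - 81). Then L{9·sinh(9t)} = 9·9/(s² - 81) = 81/(s² - 81)

Final answer: 81/(s² - 81)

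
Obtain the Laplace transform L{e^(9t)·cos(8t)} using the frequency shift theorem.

Frequency shift: L{e^(at)f(t)} = F(s-a). L{e^(9t)·cos(8t)} = (s-9)/((s-9)² + 64)

Final answer: (s-9)/((s-9)² + 64)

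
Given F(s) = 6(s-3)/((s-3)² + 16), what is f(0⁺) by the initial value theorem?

f(0⁺) = lim_{s→∞} sF(s) = lim_{s→∞} 6s(s-3)/((s-3)² + 16) = 6

Final answer: 6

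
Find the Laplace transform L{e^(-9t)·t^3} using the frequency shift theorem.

L{e^(at)·t^n} = n!/(s-a)^(n+1), so L{e^(-9t)·t^3} = 6/(s+9)^4

Final answer: 6/(s+9)^4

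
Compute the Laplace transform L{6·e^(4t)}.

L{e^(at)} = 1/(s-a), so L{e^(4t)} = 1/(s-4). Then L{6·e^(4t)} = 6/(s-4)

Final answer: 6/(s-4)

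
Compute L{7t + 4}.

L{7t + 4} = 7·L{t} + 4·L{1} = 7/s² + 4/s

Final answer: 7/s² + 4/s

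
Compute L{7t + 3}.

L{7t + 3} = 7·L{t} + 3·L{1} = 7/s² + 3/s

Final answer: 7/s² + 3/s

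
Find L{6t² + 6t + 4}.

L{6t² + 6t + 4} = 6·2/s³ + 6/s² + 4/s = 12/s³ + 6/s² + 4/s

Final answer: 12/s³ + 6/s² + 4/s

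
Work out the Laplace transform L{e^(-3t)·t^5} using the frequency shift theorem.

L{e^(at)·t^n} = n!/(s-a)^(n+1), so L{e^(-3t)·t^5} = 120/(s+3)^6

Final answer: 120/(s+3)^6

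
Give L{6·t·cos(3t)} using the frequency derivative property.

L{cos(3t)} = s/(s² + 9). Derivative: d/ds[s/(s² + 9)] = [(s² + 9) - s·2s]/(s² + 9)² = (9 - s²)/(s² + 9)². So L{t·cos(3t)} = -F'(s) = (s² - 9)/(s² + 9)². Then L{6·t·cos(3t)} = 6·(s² - 9)/(s² + 9)²

Final answer: 6·(s² - 9)/(s² + 9)²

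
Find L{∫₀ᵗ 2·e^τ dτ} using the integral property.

L{∫₀ᵗ f(τ)dτ} = F(s)/s with F(s) = 2/(s-1), so L{∫₀ᵗ 2·e^τ dτ} = 2/(s(s-1))

Final answer: 2/(s(s-1))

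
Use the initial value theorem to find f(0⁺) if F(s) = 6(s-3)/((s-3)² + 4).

f(0⁺) = lim_{s→∞} sF(s) = lim_{s→∞} 6s(s-3)/((s-3)² + 4) = 6

Final answer: 6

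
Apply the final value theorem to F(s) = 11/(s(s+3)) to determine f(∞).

f(∞) = lim_{s→0} s·11/(s(s+3)) = lim_{s→0} 11/(s+3) = 11/3 = 11/3

Final answer: 11/3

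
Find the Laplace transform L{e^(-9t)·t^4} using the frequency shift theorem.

L{e^(at)·t^n} = n!/(s-a)^(n+1), so L{e^(-9t)·t^4} = 24/(s+9)^5

Final answer: 24/(s+9)^5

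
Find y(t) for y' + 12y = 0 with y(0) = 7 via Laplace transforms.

L{y'} + 12L{y} = 0. sY - 7 + 12Y = 0. Y(s+12) = 7. Y = 7/(s+12)

Final answer: y(t) = 7e^(-12t)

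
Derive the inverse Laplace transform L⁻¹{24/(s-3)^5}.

L⁻¹{n!/(s-a)^(n+1)} = t^n·e^(at), so L⁻¹{24/(s-3)^5} = t^4·e^(3t)

Final answer: t^4·e^(3t)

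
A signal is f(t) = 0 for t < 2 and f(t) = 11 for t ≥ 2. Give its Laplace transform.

f(t) = 11·u(t-2). L{u(t-2)} = e^(-2s)/s, so L{f(t)} = 11·e^(-2s)/s

Final answer: 11·e^(-2s)/s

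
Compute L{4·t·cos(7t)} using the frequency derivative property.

L{cos(7t)} = s/(s² + 49). Derivative: d/ds[s/(s² + 49)] = [(s² + 49) - s·2s]/(s² + 49)² = (49 - s²)/(s² + 49)². So L{t·cos(7t)} = -F'(s) = (s² - 49)/(s² + 49)². Then L{4·t·cos(7t)} = 4·(s² - 49)/(s² + 49)²

Final answer: 4·(s² - 49)/(s² + 49)²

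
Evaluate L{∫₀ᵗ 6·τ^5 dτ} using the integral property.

L{∫₀ᵗ f(τ)dτ} = F(s)/s with f(t) = 6t^5. F(s) = 720/s^6, so L{∫₀ᵗ 6·τ^5 dτ} = (720/s^6)/s = 720/s^7. (Check: ∫₀ᵗ 6·τ^5 dτ = 6t^6/6.)

Final answer: 720/s^7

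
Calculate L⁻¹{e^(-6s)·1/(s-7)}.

L⁻¹{1/(s-7)} = e^(7t). By the time shift theorem, L⁻¹{e^(-as)F(s)} = u(t-a)f(t-a) with a=6, so L⁻¹{e^(-6s)·1/(s-7)} = u(t-6)·e^(7(t-6))

Final answer: u(t-6)·e^(7(t-6))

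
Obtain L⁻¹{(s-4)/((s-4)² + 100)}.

Using frequency shift: L⁻¹{(s-a)/((s-a)² + b²)} = e^(at)cos(bt). Here a=4, b=10

Final answer: e^(4t)·cos(10t)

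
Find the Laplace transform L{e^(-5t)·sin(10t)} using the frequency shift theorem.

Frequency shift: L{e^(at)f(t)} = F(s-a). L{e^(-5t)·sin(10t)} = 10/((s+5)² + 100)

Final answer: 10/((s+5)² + 100)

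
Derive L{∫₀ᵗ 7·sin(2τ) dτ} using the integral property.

L{∫₀ᵗ f(τ)dτ} = F(s)/s with F(s) = 14/(s² + 4), so the result is (14/(s² + 4))/s = 14/(s(s² + 4))

Final answer: 14/(s(s² + 4))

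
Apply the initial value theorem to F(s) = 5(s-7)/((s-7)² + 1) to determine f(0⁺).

f(0⁺) = lim_{s→∞} sF(s) = lim_{s→∞} 5s(s-7)/((s-7)² + 1) = 5

Final answer: 5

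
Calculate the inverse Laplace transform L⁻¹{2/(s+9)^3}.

L⁻¹{n!/(s-a)^(n+1)} = t^n·e^(at), so L⁻¹{2/(s+9)^3} = t^2·e^(-9t)

Final answer: t^2·e^(-9t)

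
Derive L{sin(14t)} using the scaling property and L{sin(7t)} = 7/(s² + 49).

Using L{f(at)} = (1/a)F(s/a) with a=2: L{sin(14t)} = (1/2) · 7/((s/2)² + 49) = (1/2) · 7·4/(s² + 196) = 14/(s² + 196)

Final answer: 14/(s² + 196)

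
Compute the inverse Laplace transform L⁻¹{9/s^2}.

L⁻¹{n!/s^(n+1)} = t^n with n=1. So L⁻¹{1/s^2} = t, and L⁻¹{9/s^2} = (9/1)·t = 9·t

Final answer: 9·t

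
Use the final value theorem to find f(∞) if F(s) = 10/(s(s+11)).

f(∞) = lim_{s→0} s·10/(s(s+11)) = lim_{s→0} 10/(s+11) = 10/11 = 10/11

Final answer: 10/11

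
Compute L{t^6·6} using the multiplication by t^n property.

L{6} = 6/s. d^1/ds^1[1/s] = -1/s². d^2/ds^2[1/s] = 2/s^3. d^3/ds^3[1/s] = -6/s^4. d^4/ds^4[1/s] = 24/s^5. d^5/ds^5[1/s] = -120/s^6. d^6/ds^6[1/s] = 720/s^7. So L{t^6} = (-1)^{6}·720/s^7 = 720/s^7. Then L{t^6·6} = 6·720/s^7 = 4320/s^7

Final answer: 4320/s^7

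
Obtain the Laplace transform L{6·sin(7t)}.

L{sin(ωt)} = ω/(s² + ω²), so L{sin(7t)} = 7/(s² + 49). Then L{6·sin(7t)} = 6·7/(s² + 49) = 42/(s² + 49)

Final answer: 42/(s² + 49)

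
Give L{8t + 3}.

L{8t + 3} = 8·L{t} + 3·L{1} = 8/s² + 3/s

Final answer: 8/s² + 3/s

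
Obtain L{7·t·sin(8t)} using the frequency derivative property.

L{sin(8t)} = 8/(s² + 64). By L{t·f(t)} = -F'(s): -d/ds[8/(s² + 64)] = -(8)·(-2s)/(s² + 64)² = 16s/(s² + 64)². Then L{7·t·sin(8t)} = 7·16s/(s² + 64)² = 112s/(s² + 64)²

Final answer: 112s/(s² + 64)²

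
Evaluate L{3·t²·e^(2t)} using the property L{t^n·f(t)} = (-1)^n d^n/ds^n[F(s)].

L{e^(2t)} = 1/(s-2). d/ds[1/(s-2)] = -1/(s-2)². d²/ds²[1/(s-2)] = 2/(s-2)³. So L{t²·e^(2t)} = (-1)² · 2/(s-2)³ = 2/(s-2)³. Then L{3·t²·e^(2t)} = 3·2/(s-2)³ = 6/(s-2)³

Final answer: 6/(s-2)³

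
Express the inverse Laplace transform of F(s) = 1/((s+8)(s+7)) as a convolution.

1/((s+8)(s+7)) = (1/(s+8))·(1/(s+7)) = L{e^(-8t)}·L{e^(-7t)}. So f(t) = e^(-8t)*e^(-7t) = ∫₀ᵗ e^(-8τ)·e^(-7(t-τ)) dτ

Final answer: ∫₀ᵗ e^(-8τ)·e^(-7(t-τ)) dτ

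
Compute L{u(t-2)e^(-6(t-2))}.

u(t-a)f(t-a) with f(t)=e^(-6t). L{e^(-6t)} = 1/(s+6). By time shift: e^(-2s)/(s+6)

Final answer: e^(-2s)/(s+6)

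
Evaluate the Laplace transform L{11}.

L{11} = 11 · L{1} = 11/s

Final answer: 11/s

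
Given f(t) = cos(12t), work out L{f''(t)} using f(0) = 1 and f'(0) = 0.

F(s) = s/(s² + 144). L{f''(t)} = s²F(s) - sf(0) - f'(0) = s³/(s² + 144) - s = (s³ - s(s² + 144))/(s² + 144) = -144s/(s² + 144)

Final answer: -144s/(s² + 144)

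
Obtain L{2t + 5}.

L{2t + 5} = 2·L{t} + 5·L{1} = 2/s² + 5/s

Final answer: 2/s² + 5/s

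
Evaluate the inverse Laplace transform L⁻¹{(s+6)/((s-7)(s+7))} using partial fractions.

Using partial fractions, f(t) = (13e^(7t) + e^(-7t))/14

Final answer: (13e^(7t) + e^(-7t))/14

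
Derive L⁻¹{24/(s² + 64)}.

This is the form c·a/(s² + a²) with a = 8, c = 3. L⁻¹ = 3·sin(8t)

Final answer: 3·sin(8t)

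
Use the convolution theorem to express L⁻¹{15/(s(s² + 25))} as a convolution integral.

15/(s(s² + 25)) = (1/s)·(15/(s² + 25)) = L{1}·L{3·sin(5t)}. So f(t) = 1*(3·sin(5t)) = ∫₀ᵗ 3·sin(5τ) dτ

Final answer: ∫₀ᵗ 3·sin(5τ) dτ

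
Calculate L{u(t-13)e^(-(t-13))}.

u(t-a)f(t-a) with f(t)=e^(-t). L{e^(-t)} = 1/(s+1). By time shift: e^(-13s)/(s+1)

Final answer: e^(-13s)/(s+1)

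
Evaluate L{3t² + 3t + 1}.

L{3t² + 3t + 1} = 3·2/s³ + 3/s² + 1/s = 6/s³ + 3/s² + 1/s

Final answer: 6/s³ + 3/s² + 1/s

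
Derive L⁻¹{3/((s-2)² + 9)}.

Form: b/((s-a)² + b²) → e^(at)sin(bt). With a=2, b=3

Final answer: e^(2t)·sin(3t)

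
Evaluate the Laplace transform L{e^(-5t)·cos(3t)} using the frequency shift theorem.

Frequency shift: L{e^(at)f(t)} = F(s-a). L{e^(-5t)·cos(3t)} = (s+5)/((s+5)² + 9)

Final answer: (s+5)/((s+5)² + 9)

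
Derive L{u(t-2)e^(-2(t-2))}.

u(t-a)f(t-a) with f(t)=e^(-2t). L{e^(-2t)} = 1/(s+2). By time shift: e^(-2s)/(s+2)

Final answer: e^(-2s)/(s+2)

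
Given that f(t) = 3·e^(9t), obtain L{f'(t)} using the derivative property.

f(0) = 3, F(s) = 3/(s-9). L{f'(t)} = s·F(s) - f(0) = 3s/(s-9) - 3 = (3s - 3(s-9))/(s-9) = 27/(s-9)

Final answer: 27/(s-9)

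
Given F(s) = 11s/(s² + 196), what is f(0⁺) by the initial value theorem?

f(0⁺) = lim_{s→∞} s·11s/(s² + 196) = lim_{s→∞} 11s²/(s² + 196) = 11

Final answer: 11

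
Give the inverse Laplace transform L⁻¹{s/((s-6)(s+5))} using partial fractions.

Using partial fractions, f(t) = (6e^(6t) + 5e^(-5t))/11

Final answer: (6e^(6t) + 5e^(-5t))/11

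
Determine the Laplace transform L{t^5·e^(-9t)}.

L{t^n·e^(at)} = n!/(s-a)^(n+1), so L{t^5·e^(-9t)} = 120/(s+9)^6

Final answer: 120/(s+9)^6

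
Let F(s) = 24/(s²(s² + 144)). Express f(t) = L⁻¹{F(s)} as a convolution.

24/(s²(s² + 144)) = (1/s²)·(24/(s² + 144)) = L{t}·L{2·sin(12t)}. So f(t) = t*(2·sin(12t)) = ∫₀ᵗ 2τ·sin(12(t-τ)) dτ

Final answer: ∫₀ᵗ 2τ·sin(12(t-τ)) dτ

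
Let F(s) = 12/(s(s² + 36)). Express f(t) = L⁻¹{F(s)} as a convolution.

12/(s(s² + 36)) = (1/s)·(12/(s² + 36)) = L{1}·L{2·sin(6t)}. So f(t) = 1*(2·sin(6t)) = ∫₀ᵗ 2·sin(6τ) dτ

Final answer: ∫₀ᵗ 2·sin(6τ) dτ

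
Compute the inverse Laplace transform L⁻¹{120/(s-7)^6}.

L⁻¹{n!/(s-a)^(n+1)} = t^n·e^(at), so L⁻¹{120/(s-7)^6} = t^5·e^(7t)

Final answer: t^5·e^(7t)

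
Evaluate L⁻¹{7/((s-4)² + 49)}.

Form: b/((s-a)² + b²) → e^(at)sin(bt). With a=4, b=7

Final answer: e^(4t)·sin(7t)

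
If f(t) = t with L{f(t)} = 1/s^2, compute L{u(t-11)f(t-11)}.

Time shift theorem: L{u(t-a)f(t-a)} = e^(-as)F(s). Here a=11, F(s) = 1/s^2, so L{u(t-11)f(t-11)} = e^(-11s)·1/s^2

Final answer: e^(-11s)·1/s^2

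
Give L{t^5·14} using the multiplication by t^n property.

L{14} = 14/s. d^1/ds^1[1/s] = -1/s². d^2/ds^2[1/s] = 2/s^3. d^3/ds^3[1/s] = -6/s^4. d^4/ds^4[1/s] = 24/s^5. d^5/ds^5[1/s] = -120/s^6. So L{t^5} = (-1)^{5}·-120/s^6 = 120/s^6. Then L{t^5·14} = 14·120/s^6 = 1680/s^6

Final answer: 1680/s^6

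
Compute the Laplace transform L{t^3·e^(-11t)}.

L{t^n·e^(at)} = n!/(s-a)^(n+1), so L{t^3·e^(-11t)} = 6/(s+11)^4

Final answer: 6/(s+11)^4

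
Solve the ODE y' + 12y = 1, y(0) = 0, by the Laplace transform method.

sY + 12Y = 1/s. Y = 1/(s(s+12)). Partial fractions: Y = 1/12/s - 1/12/(s+12)

Final answer: y(t) = 1/12(1 - e^(-12t))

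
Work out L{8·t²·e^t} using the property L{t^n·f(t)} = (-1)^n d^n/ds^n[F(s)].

L{e^t} = 1/(s-1). d/ds[1/(s-1)] = -1/(s-1)². d²/ds²[1/(s-1)] = 2/(s-1)³. So L{t²·e^t} = (-1)² · 2/(s-1)³ = 2/(s-1)³. Then L{8·t²·e^t} = 8·2/(s-1)³ = 16/(s-1)³

Final answer: 16/(s-1)³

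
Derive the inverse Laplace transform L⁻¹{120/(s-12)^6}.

L⁻¹{n!/(s-a)^(n+1)} = t^n·e^(at), so L⁻¹{120/(s-12)^6} = t^5·e^(12t)

Final answer: t^5·e^(12t)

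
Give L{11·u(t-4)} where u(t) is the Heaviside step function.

L{u(t-a)} = e^(-as)/s. Here a=4, so L{u(t-4)} = e^(-4s)/s, and L{11·u(t-4)} = 11·e^(-4s)/s

Final answer: 11·e^(-4s)/s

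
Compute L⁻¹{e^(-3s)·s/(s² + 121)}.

L⁻¹{s/(s² + 121)} = cos(11t). By the time shift theorem, L⁻¹{e^(-as)F(s)} = u(t-a)f(t-a) with a=3, so L⁻¹{e^(-3s)·s/(s² + 121)} = u(t-3)·cos(11(t-3))

Final answer: u(t-3)·cos(11(t-3))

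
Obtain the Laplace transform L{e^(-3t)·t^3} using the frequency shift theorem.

L{e^(at)·t^n} = n!/(s-a)^(n+1), so L{e^(-3t)·t^3} = 6/(s+3)^4

Final answer: 6/(s+3)^4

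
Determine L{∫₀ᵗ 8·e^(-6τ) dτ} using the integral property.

L{∫₀ᵗ f(τ)dτ} = F(s)/s with F(s) = 8/(s+6), so L{∫₀ᵗ 8·e^(-6τ) dτ} = 8/(s(s+6))

Final answer: 8/(s(s+6))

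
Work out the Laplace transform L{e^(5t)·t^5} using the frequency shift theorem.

L{e^(at)·t^n} = n!/(s-a)^(n+1), so L{e^(5t)·t^5} = 120/(s-5)^6

Final answer: 120/(s-5)^6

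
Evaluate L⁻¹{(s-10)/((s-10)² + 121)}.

Using frequency shift: L⁻¹{(s-a)/((s-a)² + b²)} = e^(at)cos(bt). Here a=10, b=11

Final answer: e^(10t)·cos(11t)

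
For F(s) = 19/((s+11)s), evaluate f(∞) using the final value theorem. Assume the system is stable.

f(∞) = lim_{s→0} sF(s) = lim_{s→0} 19/(s+11) = 19/11

Final answer: 19/11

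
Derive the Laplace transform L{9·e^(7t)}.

L{e^(at)} = 1/(s-a), so L{e^(7t)} = 1/(s-7). Then L{9·e^(7t)} = 9/(s-7)

Final answer: 9/(s-7)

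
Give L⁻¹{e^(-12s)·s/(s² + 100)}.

L⁻¹{s/(s² + 100)} = cos(10t). By the time shift theorem, L⁻¹{e^(-as)F(s)} = u(t-a)f(t-a) with a=12, so L⁻¹{e^(-12s)·s/(s² + 100)} = u(t-12)·cos(10(t-12))

Final answer: u(t-12)·cos(10(t-12))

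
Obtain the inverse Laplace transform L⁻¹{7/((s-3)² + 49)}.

Using frequency shift, L⁻¹{7/((s-3)² + 49)} = e^(3t)·sin(7t)

Final answer: e^(3t)·sin(7t)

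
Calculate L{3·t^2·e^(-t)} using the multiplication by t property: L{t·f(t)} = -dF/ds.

Using L{t^n·e^(at)} = n!/(s-a)^(n+1), L{t^2·e^(-t)} = 2/(s+1)^3, so L{3·t^2·e^(-t)} = 3·2/(s+1)^3 = 6/(s+1)^3

Final answer: 6/(s+1)^3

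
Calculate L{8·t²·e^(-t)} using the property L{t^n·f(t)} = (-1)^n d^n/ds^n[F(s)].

L{e^(-t)} = 1/(s+1). d/ds[1/(s+1)] = -1/(s+1)². d²/ds²[1/(s+1)] = 2/(s+1)³. So L{t²·e^(-t)} = (-1)² · 2/(s+1)³ = 2/(s+1)³. Then L{8·t²·e^(-t)} = 8·2/(s+1)³ = 16/(s+1)³

Final answer: 16/(s+1)³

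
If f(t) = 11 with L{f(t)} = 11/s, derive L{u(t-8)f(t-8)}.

Time shift theorem: L{u(t-a)f(t-a)} = e^(-as)F(s). Here a=8, F(s) = 11/s, so L{u(t-8)f(t-8)} = e^(-8s)·11/s

Final answer: e^(-8s)·11/s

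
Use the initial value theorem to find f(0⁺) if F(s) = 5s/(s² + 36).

f(0⁺) = lim_{s→∞} s·5s/(s² + 36) = lim_{s→∞} 5s²/(s² + 36) = 5

Final answer: 5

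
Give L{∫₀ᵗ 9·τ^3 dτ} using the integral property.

L{∫₀ᵗ f(τ)dτ} = F(s)/s with f(t) = 9t^3. F(s) = 54/s^4, so L{∫₀ᵗ 9·τ^3 dτ} = (54/s^4)/s = 54/s^5. (Check: ∫₀ᵗ 9·τ^3 dτ = 9t^4/4.)

Final answer: 54/s^5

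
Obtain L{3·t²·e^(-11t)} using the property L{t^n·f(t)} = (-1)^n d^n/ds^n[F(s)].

L{e^(-11t)} = 1/(s+11). d/ds[1/(s+11)] = -1/(s+11)². d²/ds²[1/(s+11)] = 2/(s+11)³. So L{t²·e^(-11t)} = (-1)² · 2/(s+11)³ = 2/(s+11)³. Then L{3·t²·e^(-11t)} = 3·2/(s+11)³ = 6/(s+11)³

Final answer: 6/(s+11)³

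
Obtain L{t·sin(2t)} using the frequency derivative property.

L{sin(2t)} = 2/(s² + 4). By L{t·f(t)} = -F'(s): -d/ds[2/(s² + 4)] = -(2)·(-2s)/(s² + 4)² = 4s/(s² + 4)²

Final answer: 4s/(s² + 4)²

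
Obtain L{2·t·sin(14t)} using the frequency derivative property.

L{sin(14t)} = 14/(s² + 196). By L{t·f(t)} = -F'(s): -d/ds[14/(s² + 196)] = -(14)·(-2s)/(s² + 196)² = 28s/(s² + 196)². Then L{2·t·sin(14t)} = 2·28s/(s² + 196)² = 56s/(s² + 196)²

Final answer: 56s/(s² + 196)²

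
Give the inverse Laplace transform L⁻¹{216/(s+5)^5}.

L⁻¹{n!/(s-a)^(n+1)} = t^n·e^(at) with n=4, a=-5. So L⁻¹{24/(s+5)^5} = t^4·e^(-5t), and L⁻¹{216/(s+5)^5} = (216/24)·t^4·e^(-5t) = 9·t^4·e^(-5t)

Final answer: 9·t^4·e^(-5t)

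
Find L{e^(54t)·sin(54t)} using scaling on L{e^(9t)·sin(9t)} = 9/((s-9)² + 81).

Scaling with a=6: L{e^(54t)·sin(54t)} = (1/6) · 9/((s/6-9)² + 81). Simplifying: 54/((s-54)² + 2916)

Final answer: 54/((s-54)² + 2916)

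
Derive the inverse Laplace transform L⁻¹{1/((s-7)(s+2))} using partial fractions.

Decompose: A/(s-7) + B/(s+2). A = 1/9, B = -1/9. f(t) = (e^(7t) - e^(-2t))/9

Final answer: (e^(7t) - e^(-2t))/9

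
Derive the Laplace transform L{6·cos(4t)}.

L{cos(ωt)} = s/(s² + ω²), so L{cos(4t)} = s/(s² + 16). Then L{6·cos(4t)} = 6·s/(s² + 16) = 6s/(s² + 16)

Final answer: 6s/(s² + 16)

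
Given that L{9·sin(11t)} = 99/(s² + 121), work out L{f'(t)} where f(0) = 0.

L{f'(t)} = s·F(s) - f(0) = s·99/(s² + 121) - 0 = 99s/(s² + 121)

Final answer: 99s/(s² + 121)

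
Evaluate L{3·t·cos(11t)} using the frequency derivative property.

L{cos(11t)} = s/(s² + 121). Derivative: d/ds[s/(s² + 121)] = [(s² + 121) - s·2s]/(s² + 121)² = (121 - s²)/(s² + 121)². So L{t·cos(11t)} = -F'(s) = (s² - 121)/(s² + 121)². Then L{3·t·cos(11t)} = 3·(s² - 121)/(s² + 121)²

Final answer: 3·(s² - 121)/(s² + 121)²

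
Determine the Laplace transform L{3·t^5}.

L{t^n} = n!/s^(n+1), so L{t^5} = 120/s^6. Then L{3·t^5} = 3·120/s^6 = 360/s^6

Final answer: 360/s^6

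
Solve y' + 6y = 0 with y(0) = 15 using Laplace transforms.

L{y'} + 6L{y} = 0. sY - 15 + 6Y = 0. Y(s+6) = 15. Y = 15/(s+6)

Final answer: y(t) = 15e^(-6t)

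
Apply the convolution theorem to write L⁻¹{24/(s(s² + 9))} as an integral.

24/(s(s² + 9)) = (1/s)·(24/(s² + 9)) = L{1}·L{8·sin(3t)}. So f(t) = 1*(8·sin(3t)) = ∫₀ᵗ 8·sin(3τ) dτ

Final answer: ∫₀ᵗ 8·sin(3τ) dτ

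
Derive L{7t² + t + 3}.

L{7t² + t + 3} = 7·2/s³ + 1/s² + 3/s = 14/s³ + 1/s² + 3/s

Final answer: 14/s³ + 1/s² + 3/s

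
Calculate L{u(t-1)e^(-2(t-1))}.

u(t-a)f(t-a) with f(t)=e^(-2t). L{e^(-2t)} = 1/(s+2). By time shift: e^(-s)/(s+2)

Final answer: e^(-s)/(s+2)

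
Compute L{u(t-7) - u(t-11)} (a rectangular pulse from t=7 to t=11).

L{u(t-a)} = e^(-as)/s. L{u(t-7) - u(t-11)} = (e^(-7s) - e^(-11s))/s

Final answer: (e^(-7s) - e^(-11s))/s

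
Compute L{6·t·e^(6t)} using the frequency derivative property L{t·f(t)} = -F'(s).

L{e^(6t)} = 1/(s-6). By frequency derivative: L{t·e^(6t)} = -d/ds[1/(s-6)] = -(-1)/(s-6)² = 1/(s-6)². Then L{6·t·e^(6t)} = 6·1/(s-6)² = 6/(s-6)²

Final answer: 6/(s-6)²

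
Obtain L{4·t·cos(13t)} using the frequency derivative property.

L{cos(13t)} = s/(s² + 169). Derivative: d/ds[s/(s² + 169)] = [(s² + 169) - s·2s]/(s² + 169)² = (169 - s²)/(s² + 169)². So L{t·cos(13t)} = -F'(s) = (s² - 169)/(s² + 169)². Then L{4·t·cos(13t)} = 4·(s² - 169)/(s² + 169)²

Final answer: 4·(s² - 169)/(s² + 169)²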